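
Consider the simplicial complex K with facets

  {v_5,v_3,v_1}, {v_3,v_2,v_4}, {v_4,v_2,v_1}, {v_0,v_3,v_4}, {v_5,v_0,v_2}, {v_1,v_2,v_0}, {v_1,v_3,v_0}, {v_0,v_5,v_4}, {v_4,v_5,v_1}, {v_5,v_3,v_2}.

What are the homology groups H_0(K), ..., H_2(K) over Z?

K has 6 vertices, 15 edges, 10 triangles.
rank ∂_0 = 0, rank ∂_1 = 5 ⇒ b_0 = 6 − 0 − 5 = 1; all invariant factors of ∂_1 are 1 so no torsion. So H_0 = Z.
rank ∂_1 = 5, rank ∂_2 = 10 ⇒ b_1 = 15 − 5 − 10 = 0; ∂_2 has invariant factor(s) [2] giving torsion. So H_1 = Z/2.
rank ∂_2 = 10, rank ∂_3 = 0 ⇒ b_2 = 10 − 10 − 0 = 0. So H_2 = 0.

H_0 ≅ Z,  H_1 ≅ Z/2,  H_2 = 0.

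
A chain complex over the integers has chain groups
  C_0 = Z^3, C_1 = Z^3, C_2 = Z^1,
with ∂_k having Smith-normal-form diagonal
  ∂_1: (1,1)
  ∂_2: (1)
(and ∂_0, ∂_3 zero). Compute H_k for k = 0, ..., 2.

H_0: b_0 = 3 − 0 − 2 = 1; torsion from ∂_1 factors > 1: none. So H_0 ≅ Z.
H_1: b_1 = 3 − 2 − 1 = 0; torsion from ∂_2 factors > 1: none. So H_1 ≅ 0.
H_2: b_2 = 1 − 1 − 0 = 0; torsion from ∂_3 factors > 1: none. So H_2 ≅ 0.

H_0 ≅ Z,  H_1 = 0,  H_2 = 0.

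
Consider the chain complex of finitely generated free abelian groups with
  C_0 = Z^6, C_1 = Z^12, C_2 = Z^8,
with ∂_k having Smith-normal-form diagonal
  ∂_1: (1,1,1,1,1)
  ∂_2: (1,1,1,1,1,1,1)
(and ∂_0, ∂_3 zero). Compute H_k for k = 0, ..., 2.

H_0: b_0 = 6 − 0 − 5 = 1; torsion from ∂_1 factors > 1: none. So H_0 ≅ Z.
H_1: b_1 = 12 − 5 − 7 = 0; torsion from ∂_2 factors > 1: none. So H_1 ≅ 0.
H_2: b_2 = 8 − 7 − 0 = 1; torsion from ∂_3 factors > 1: none. So H_2 ≅ Z.

H_0 ≅ Z,  H_1 = 0,  H_2 ≅ Z.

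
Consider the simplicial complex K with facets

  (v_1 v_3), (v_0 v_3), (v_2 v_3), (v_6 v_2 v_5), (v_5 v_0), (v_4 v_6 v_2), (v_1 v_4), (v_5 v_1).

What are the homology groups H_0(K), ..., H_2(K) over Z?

Fix the vertex order v_0 < v_1 < v_2 < v_3 < v_4 < v_5 < v_6 and write every simplex with vertices in increasing order. Then dim K = 2 and the simplices of K are:

  0-simplices (7): [v_0], [v_1], [v_2], [v_3], [v_4], [v_5], [v_6]
  1-simplices (11): [v_0,v_3], [v_0,v_5], [v_1,v_3], [v_1,v_4], [v_1,v_5], [v_2,v_3], [v_2,v_4], [v_2,v_5], [v_2,v_6], [v_4,v_6], [v_5,v_6]
  2-simplices (2): [v_2,v_4,v_6], [v_2,v_5,v_6]

giving chain groups C_0 ≅ Z^7, C_1 ≅ Z^11, C_2 ≅ Z^2.

∂_1: C_1 → C_0 maps an edge to its endpoints' difference, ∂[p,q] = q − p.
As a 7×11 matrix over Z this has rank 6, with invariant factors (1,1,1,1,1,1).

∂_2: C_2 → C_1 acts by ∂[p,q,r] = [q,r] − [p,r] + [p,q]. For instance
  ∂[v_2,v_4,v_6] = [v_4,v_6] − [v_2,v_6] + [v_2,v_4],
  ∂[v_2,v_5,v_6] = [v_5,v_6] − [v_2,v_6] + [v_2,v_5].
This gives a 11×2 integer matrix of rank 2; reducing to Smith normal form yields diagonal entries (1,1).

Computing H_k = (kernel of ∂_k) / (image of ∂_{k+1}):

  H_0: rank C_0 − rank ∂_1 = 7 − 6 = 1, and the invariant factors of ∂_1 are all 1, so H_0 ≅ Z.
  H_1: rank ker ∂_1 − rank ∂_2 = (11 − 6) − 2 = 3, and the invariant factors of ∂_2 are all 1, so H_1 ≅ Z^3.
  H_2: rank ker ∂_2 − rank ∂_3 = (2 − 2) − 0 = 0, and there is no ∂_3, so H_2 ≅ 0.

As a check, the Euler characteristic is 7 − 11 + 2 = -2, which agrees with 1 − 3 + 0 = -2.

H_0 = Z,  H_1 = Z^3,  H_2 = 0.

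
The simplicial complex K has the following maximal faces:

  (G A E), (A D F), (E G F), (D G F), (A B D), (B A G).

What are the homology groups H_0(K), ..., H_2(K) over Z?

K has 6 vertices, 12 edges, 6 triangles.
rank ∂_0 = 0, rank ∂_1 = 5 ⇒ b_0 = 6 − 0 − 5 = 1; all invariant factors of ∂_1 are 1 so no torsion. So H_0 ≅ Z.
rank ∂_1 = 5, rank ∂_2 = 6 ⇒ b_1 = 12 − 5 − 6 = 1; all invariant factors of ∂_2 are 1 so no torsion. So H_1 ≅ Z.
rank ∂_2 = 6, rank ∂_3 = 0 ⇒ b_2 = 6 − 6 − 0 = 0. So H_2 ≅ 0.

H_0 ≅ Z,  H_1 ≅ Z,  H_2 = 0.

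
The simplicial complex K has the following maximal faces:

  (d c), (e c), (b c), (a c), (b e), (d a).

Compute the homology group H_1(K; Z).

H_1 ≅ Z^2.

We work with the vertex ordering a < b < c < d < e. The simplices of K, each written with vertices in increasing order, are:

  0-simplices (5): a, b, c, d, e
  1-simplices (6): ac, ad, bc, be, cd, ce

so the chain groups are C_0 ≅ Z^5, C_1 ≅ Z^6.

The boundary map ∂_1: C_1 → C_0 is given by ∂[p,q] = [q] − [p].
The 5×6 boundary matrix has rank 4 and Smith normal form diag(1,1,1,1).

Reading off H_k = ker ∂_k / im ∂_{k+1}:

  H_1: rank ker ∂_1 − rank ∂_2 = (6 − 4) − 0 = 2, and there is no ∂_2, so H_1 = Z^2.

(K is a triangulation of a wedge of 2 circles.)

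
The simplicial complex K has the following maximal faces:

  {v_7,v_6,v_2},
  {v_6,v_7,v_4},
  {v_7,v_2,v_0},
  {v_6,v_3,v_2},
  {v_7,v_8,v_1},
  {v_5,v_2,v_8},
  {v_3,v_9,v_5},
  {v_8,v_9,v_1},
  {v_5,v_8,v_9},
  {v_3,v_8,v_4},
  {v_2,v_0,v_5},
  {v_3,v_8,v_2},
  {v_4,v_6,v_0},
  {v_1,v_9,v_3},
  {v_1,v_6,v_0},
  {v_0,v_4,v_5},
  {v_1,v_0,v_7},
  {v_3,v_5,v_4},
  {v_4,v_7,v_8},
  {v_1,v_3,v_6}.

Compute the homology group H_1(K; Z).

H_1 ≅ Z ⊕ Z_2.

Fix the vertex order v_0 < v_1 < v_2 < v_3 < v_4 < v_5 < v_6 < v_7 < v_8 < v_9 and write every simplex with vertices in increasing order. Then dim K = 2 and the simplices of K are:

  0-simplices (10): [v_0], [v_1], [v_2], [v_3], [v_4], [v_5], [v_6], [v_7], [v_8], [v_9]
  1-simplices (30): (30 of them)
  2-simplices (20): (20 of them)

so the chain groups are C_0 ≅ Z^10, C_1 ≅ Z^30, C_2 ≅ Z^20.

The boundary map ∂_1: C_1 → C_0 maps an edge to its endpoints' difference, ∂[p,q] = q − p.
As a 10×30 matrix over Z this has rank 9, with invariant factors (1,1,1,1,1,1,1,1,1).

∂_2: C_2 → C_1 maps a triangle to the signed sum of its edges. For instance
  ∂[v_3,v_5,v_9] = [v_5,v_9] − [v_3,v_9] + [v_3,v_5],
  ∂[v_0,v_4,v_6] = [v_4,v_6] − [v_0,v_6] + [v_0,v_4].
This gives a 30×20 integer matrix of rank 20; reducing to Smith normal form yields diagonal entries (1,1,1,1,1,1,1,1,1,1,1,1,1,1,1,1,1,1,1,2).

Computing H_k = (kernel of ∂_k) / (image of ∂_{k+1}):

  H_1: rank ker ∂_1 − rank ∂_2 = (30 − 9) − 20 = 1, and ∂_2 has invariant factor 2 > 1, so H_1 ≅ Z ⊕ Z_2.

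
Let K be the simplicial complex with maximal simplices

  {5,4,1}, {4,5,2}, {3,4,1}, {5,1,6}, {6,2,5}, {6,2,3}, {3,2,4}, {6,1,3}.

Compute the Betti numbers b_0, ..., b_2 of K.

b_0 = 1, b_1 = 0, b_2 = 1.

Fix the vertex order 1 < 2 < 3 < 4 < 5 < 6 and write every simplex with vertices in increasing order. Then dim K = 2 and the simplices of K are:

  0-simplices (6): [1], [2], [3], [4], [5], [6]
  1-simplices (12): [1,3], [1,4], [1,5], [1,6], [2,3], [2,4], [2,5], [2,6], [3,4], [3,6], [4,5], [5,6]
  2-simplices (8): [1,3,4], [1,3,6], [1,4,5], [1,5,6], [2,3,4], [2,3,6], [2,4,5], [2,5,6]

Hence C_0 ≅ Z^6, C_1 ≅ Z^12, C_2 ≅ Z^8.

Boundary ∂_1: C_1 → C_0 maps an edge to its endpoints' difference, ∂[p,q] = q − p.
As a 6×12 matrix over Z this has rank 5, with invariant factors (1,1,1,1,1).

Boundary ∂_2: C_2 → C_1 acts by ∂[p,q,r] = [q,r] − [p,r] + [p,q]. For instance
  ∂[2,3,6] = [3,6] − [2,6] + [2,3],
  ∂[2,5,6] = [5,6] − [2,6] + [2,5].
As a 12×8 matrix over Z this has rank 7, with invariant factors (1,1,1,1,1,1,1).

Computing H_k = (kernel of ∂_k) / (image of ∂_{k+1}):

  H_0: rank C_0 − rank ∂_1 = 6 − 5 = 1, and the invariant factors of ∂_1 are all 1, so H_0 = Z.
  H_1: rank ker ∂_1 − rank ∂_2 = (12 − 5) − 7 = 0, and the invariant factors of ∂_2 are all 1, so H_1 = 0.
  H_2: rank ker ∂_2 − rank ∂_3 = (8 − 7) − 0 = 1, and there is no ∂_3, so H_2 = Z.

Hence the Betti numbers are b_0 = 1, b_1 = 0, b_2 = 1.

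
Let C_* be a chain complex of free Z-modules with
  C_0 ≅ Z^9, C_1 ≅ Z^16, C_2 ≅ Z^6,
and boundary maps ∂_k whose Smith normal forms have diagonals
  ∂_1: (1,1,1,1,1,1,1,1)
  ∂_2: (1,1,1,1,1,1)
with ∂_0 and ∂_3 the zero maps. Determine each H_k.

H_0: b_0 = 9 − 0 − 8 = 1; torsion from ∂_1 factors > 1: none. So H_0 ≅ Z.
H_1: b_1 = 16 − 8 − 6 = 2; torsion from ∂_2 factors > 1: none. So H_1 ≅ Z^2.
H_2: b_2 = 6 − 6 − 0 = 0; torsion from ∂_3 factors > 1: none. So H_2 ≅ 0.

H_0 ≅ Z,  H_1 ≅ Z^2,  H_2 = 0.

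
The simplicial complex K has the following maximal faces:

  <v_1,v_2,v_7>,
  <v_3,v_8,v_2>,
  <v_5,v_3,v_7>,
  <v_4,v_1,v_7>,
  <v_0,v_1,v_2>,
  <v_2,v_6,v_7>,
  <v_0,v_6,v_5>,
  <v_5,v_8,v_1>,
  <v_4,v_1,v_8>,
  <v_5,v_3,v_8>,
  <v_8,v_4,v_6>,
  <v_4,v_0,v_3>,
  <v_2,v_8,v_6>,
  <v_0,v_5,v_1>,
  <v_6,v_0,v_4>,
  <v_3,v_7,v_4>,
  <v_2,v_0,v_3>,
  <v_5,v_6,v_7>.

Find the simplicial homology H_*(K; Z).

Fix the vertex order v_0 < v_1 < v_2 < v_3 < v_4 < v_5 < v_6 < v_7 < v_8 and write every simplex with vertices in increasing order. Then dim K = 2 and the simplices of K are:

  0-simplices (9): [v_0], [v_1], [v_2], [v_3], [v_4], [v_5], [v_6], [v_7], [v_8]
  1-simplices (27): (27 of them)
  2-simplices (18): (18 of them)

giving chain groups C_0 ≅ Z^9, C_1 ≅ Z^27, C_2 ≅ Z^18.

Boundary ∂_1: C_1 → C_0 sends each edge [p,q] (with p < q) to q − p. For instance
  ∂[v_3,v_5] = [v_5] − [v_3].
As a 9×27 matrix over Z this has rank 8, with invariant factors (1,1,1,1,1,1,1,1).

∂_2: C_2 → C_1 maps a triangle to the signed sum of its edges. For instance
  ∂[v_1,v_4,v_7] = [v_4,v_7] − [v_1,v_7] + [v_1,v_4],
  ∂[v_2,v_6,v_7] = [v_6,v_7] − [v_2,v_7] + [v_2,v_6].
As a 27×18 matrix over Z this has rank 17, with invariant factors (1,1,1,1,1,1,1,1,1,1,1,1,1,1,1,1,1).

From H_k ≅ ker(∂_k) / im(∂_{k+1}) we obtain:

  H_0: rank C_0 − rank ∂_1 = 9 − 8 = 1, and the invariant factors of ∂_1 are all 1, so H_0 ≅ Z.
  H_1: rank ker ∂_1 − rank ∂_2 = (27 − 8) − 17 = 2, and the invariant factors of ∂_2 are all 1, so H_1 ≅ Z^2.
  H_2: rank ker ∂_2 − rank ∂_3 = (18 − 17) − 0 = 1, and there is no ∂_3, so H_2 ≅ Z.

H_0 = Z,  H_1 = Z^2,  H_2 = Z.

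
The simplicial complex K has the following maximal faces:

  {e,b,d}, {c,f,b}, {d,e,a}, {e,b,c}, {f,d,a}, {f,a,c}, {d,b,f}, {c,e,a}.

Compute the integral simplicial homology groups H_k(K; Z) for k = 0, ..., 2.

H_0 ≅ Z,  H_1 = 0,  H_2 ≅ Z.

We work with the vertex ordering a < b < c < d < e < f. The simplices of K, each written with vertices in increasing order, are:

  0-simplices (6): a, b, c, d, e, f
  1-simplices (12): ac, ad, ae, af, bc, bd, be, bf, ce, cf, de, df
  2-simplices (8): ace, acf, ade, adf, bce, bcf, bde, bdf

so the chain groups are C_0 ≅ Z^6, C_1 ≅ Z^12, C_2 ≅ Z^8.

Boundary ∂_1: C_1 → C_0 maps an edge to its endpoints' difference, ∂[p,q] = q − p. For instance
  ∂be = e − b.
The resulting 6×12 matrix has rank 5, and its Smith normal form has invariant factors (1,1,1,1,1).

The boundary map ∂_2: C_2 → C_1 sends each 2-simplex [p,q,r] to [q,r] − [p,r] + [p,q]. For instance
  ∂bcf = cf − bf + bc,
  ∂ade = de − ae + ad.
This gives a 12×8 integer matrix of rank 7; reducing to Smith normal form yields diagonal entries (1,1,1,1,1,1,1).

From H_k ≅ ker(∂_k) / im(∂_{k+1}) we obtain:

  H_0: rank C_0 − rank ∂_1 = 6 − 5 = 1, and the invariant factors of ∂_1 are all 1, so H_0 = Z.
  H_1: rank ker ∂_1 − rank ∂_2 = (12 − 5) − 7 = 0, and the invariant factors of ∂_2 are all 1, so H_1 = 0.
  H_2: rank ker ∂_2 − rank ∂_3 = (8 − 7) − 0 = 1, and there is no ∂_3, so H_2 = Z.

(K is a triangulation of the 2-sphere S^2.)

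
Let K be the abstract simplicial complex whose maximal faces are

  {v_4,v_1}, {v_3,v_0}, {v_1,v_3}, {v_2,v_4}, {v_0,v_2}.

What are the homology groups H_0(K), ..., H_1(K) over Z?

H_0 = Z,  H_1 = Z.

Take the total order v_0 < v_1 < v_2 < v_3 < v_4 on the vertex set. Then K (dimension 1) consists of the simplices:

  0-simplices (5): [v_0], [v_1], [v_2], [v_3], [v_4]
  1-simplices (5): [v_0,v_2], [v_0,v_3], [v_1,v_3], [v_1,v_4], [v_2,v_4]

Hence C_0 ≅ Z^5, C_1 ≅ Z^5.

Boundary ∂_1: C_1 → C_0 sends each edge [p,q] (with p < q) to q − p. For instance
  ∂[v_0,v_3] = [v_3] − [v_0].
The 5×5 boundary matrix has rank 4 and Smith normal form diag(1,1,1,1).

Computing H_k = (kernel of ∂_k) / (image of ∂_{k+1}):

  H_0: rank C_0 − rank ∂_1 = 5 − 4 = 1, and the invariant factors of ∂_1 are all 1, so H_0 = Z.
  H_1: rank ker ∂_1 − rank ∂_2 = (5 − 4) − 0 = 1, and there is no ∂_2, so H_1 = Z.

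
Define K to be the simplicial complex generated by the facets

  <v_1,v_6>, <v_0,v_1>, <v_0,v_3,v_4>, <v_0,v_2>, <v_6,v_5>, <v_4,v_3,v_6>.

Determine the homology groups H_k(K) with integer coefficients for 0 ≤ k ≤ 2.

H_0 ≅ Z,  H_1 ≅ Z,  H_2 = 0.

Order the vertices as v_0 < v_1 < v_2 < v_3 < v_4 < v_5 < v_6. Listing each simplex with vertices in this order, K has dimension 2 with simplices:

  0-simplices (7): [v_0], [v_1], [v_2], [v_3], [v_4], [v_5], [v_6]
  1-simplices (9): [v_0,v_1], [v_0,v_2], [v_0,v_3], [v_0,v_4], [v_1,v_6], [v_3,v_4], [v_3,v_6], [v_4,v_6], [v_5,v_6]
  2-simplices (2): [v_0,v_3,v_4], [v_3,v_4,v_6]

Hence C_0 ≅ Z^7, C_1 ≅ Z^9, C_2 ≅ Z^2.

The boundary map ∂_1: C_1 → C_0 sends each edge [p,q] (with p < q) to q − p.
This gives a 7×9 integer matrix of rank 6; reducing to Smith normal form yields diagonal entries (1,1,1,1,1,1).

∂_2: C_2 → C_1 maps a triangle to the signed sum of its edges. For instance
  ∂[v_0,v_3,v_4] = [v_3,v_4] − [v_0,v_4] + [v_0,v_3],
  ∂[v_3,v_4,v_6] = [v_4,v_6] − [v_3,v_6] + [v_3,v_4].
The resulting 9×2 matrix has rank 2, and its Smith normal form has invariant factors (1,1).

Now H_k = ker ∂_k / im ∂_{k+1}, so:

  H_0: rank C_0 − rank ∂_1 = 7 − 6 = 1, and the invariant factors of ∂_1 are all 1, so H_0 = Z.
  H_1: rank ker ∂_1 − rank ∂_2 = (9 − 6) − 2 = 1, and the invariant factors of ∂_2 are all 1, so H_1 = Z.
  H_2: rank ker ∂_2 − rank ∂_3 = (2 − 2) − 0 = 0, and there is no ∂_3, so H_2 = 0.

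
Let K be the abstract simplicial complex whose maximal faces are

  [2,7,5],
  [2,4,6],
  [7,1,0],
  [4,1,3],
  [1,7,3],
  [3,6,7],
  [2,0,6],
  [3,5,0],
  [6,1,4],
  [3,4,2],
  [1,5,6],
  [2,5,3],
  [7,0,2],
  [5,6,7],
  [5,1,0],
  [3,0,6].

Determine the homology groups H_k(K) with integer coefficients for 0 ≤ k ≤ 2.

H_0 ≅ Z,  H_1 ≅ Z^2,  H_2 ≅ Z.

Fix the vertex order 0 < 1 < 2 < 3 < 4 < 5 < 6 < 7 and write every simplex with vertices in increasing order. Then dim K = 2 and the simplices of K are:

  0-simplices (8): [0], [1], [2], [3], [4], [5], [6], [7]
  1-simplices (24): (24 of them)
  2-simplices (16): [0,1,5], [0,1,7], [0,2,6], [0,2,7], [0,3,5], [0,3,6], [1,3,4], [1,3,7], [1,4,6], [1,5,6], [2,3,4], [2,3,5], [2,4,6], [2,5,7], [3,6,7], [5,6,7]

giving chain groups C_0 ≅ Z^8, C_1 ≅ Z^24, C_2 ≅ Z^16.

Boundary ∂_1: C_1 → C_0 is given by ∂[p,q] = [q] − [p]. For instance
  ∂[1,6] = [6] − [1].
As a 8×24 matrix over Z this has rank 7, with invariant factors (1,1,1,1,1,1,1).

Boundary ∂_2: C_2 → C_1 maps a triangle to the signed sum of its edges. For instance
  ∂[0,2,6] = [2,6] − [0,6] + [0,2],
  ∂[0,1,5] = [1,5] − [0,5] + [0,1].
The resulting 24×16 matrix has rank 15, and its Smith normal form has invariant factors (1,1,1,1,1,1,1,1,1,1,1,1,1,1,1).

Computing H_k = (kernel of ∂_k) / (image of ∂_{k+1}):

  H_0: rank C_0 − rank ∂_1 = 8 − 7 = 1, and the invariant factors of ∂_1 are all 1, so H_0 = Z.
  H_1: rank ker ∂_1 − rank ∂_2 = (24 − 7) − 15 = 2, and the invariant factors of ∂_2 are all 1, so H_1 = Z^2.
  H_2: rank ker ∂_2 − rank ∂_3 = (16 − 15) − 0 = 1, and there is no ∂_3, so H_2 = Z.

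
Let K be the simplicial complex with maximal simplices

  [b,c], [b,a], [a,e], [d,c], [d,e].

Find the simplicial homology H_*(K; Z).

Take the total order a < b < c < d < e on the vertex set. Then K (dimension 1) consists of the simplices:

  0-simplices (5): a, b, c, d, e
  1-simplices (5): ab, ae, bc, cd, de

giving chain groups C_0 ≅ Z^5, C_1 ≅ Z^5.

∂_1: C_1 → C_0 maps an edge to its endpoints' difference, ∂[p,q] = q − p. For instance
  ∂ab = b − a.
The resulting 5×5 matrix has rank 4, and its Smith normal form has invariant factors (1,1,1,1).

Reading off H_k = ker ∂_k / im ∂_{k+1}:

  H_0: rank C_0 − rank ∂_1 = 5 − 4 = 1, and the invariant factors of ∂_1 are all 1, so H_0 = Z.
  H_1: rank ker ∂_1 − rank ∂_2 = (5 − 4) − 0 = 1, and there is no ∂_2, so H_1 = Z.

As a check, the Euler characteristic is 5 − 5 = 0, which agrees with 1 − 1 = 0.
(K is a triangulation of the circle S^1.)

H_0 ≅ Z,  H_1 ≅ Z.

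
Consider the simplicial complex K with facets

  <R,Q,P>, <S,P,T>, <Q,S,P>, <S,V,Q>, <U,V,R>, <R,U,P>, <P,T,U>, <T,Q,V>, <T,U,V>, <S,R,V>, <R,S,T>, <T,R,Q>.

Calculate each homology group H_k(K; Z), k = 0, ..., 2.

H_0 ≅ Z,  H_1 ≅ Z/2,  H_2 = 0.

Fix the vertex order P < Q < R < S < T < U < V and write every simplex with vertices in increasing order. Then dim K = 2 and the simplices of K are:

  0-simplices (7): P, Q, R, S, T, U, V
  1-simplices (18): PQ, PR, PS, PT, PU, QR, QS, QT, QV, RS, RT, RU, RV, ST, SV, TU, TV, UV
  2-simplices (12): PQR, PQS, PRU, PST, PTU, QRT, QSV, QTV, RST, RSV, RUV, TUV

so the chain groups are C_0 ≅ Z^7, C_1 ≅ Z^18, C_2 ≅ Z^12.

Boundary ∂_1: C_1 → C_0 sends each edge [p,q] (with p < q) to q − p.
This gives a 7×18 integer matrix of rank 6; reducing to Smith normal form yields diagonal entries (1,1,1,1,1,1).

Boundary ∂_2: C_2 → C_1 acts by ∂[p,q,r] = [q,r] − [p,r] + [p,q]. For instance
  ∂TUV = UV − TV + TU,
  ∂PTU = TU − PU + PT.
The resulting 18×12 matrix has rank 12, and its Smith normal form has invariant factors (1,1,1,1,1,1,1,1,1,1,1,2).

Reading off H_k = ker ∂_k / im ∂_{k+1}:

  H_0: rank C_0 − rank ∂_1 = 7 − 6 = 1, and the invariant factors of ∂_1 are all 1, so H_0 ≅ Z.
  H_1: rank ker ∂_1 − rank ∂_2 = (18 − 6) − 12 = 0, and ∂_2 has invariant factor 2 > 1, so H_1 ≅ Z/2.
  H_2: rank ker ∂_2 − rank ∂_3 = (12 − 12) − 0 = 0, and there is no ∂_3, so H_2 ≅ 0.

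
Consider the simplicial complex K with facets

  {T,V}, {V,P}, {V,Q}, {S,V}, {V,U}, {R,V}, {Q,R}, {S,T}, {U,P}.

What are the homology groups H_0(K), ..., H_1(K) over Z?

We work with the vertex ordering P < Q < R < S < T < U < V. The simplices of K, each written with vertices in increasing order, are:

  0-simplices (7): P, Q, R, S, T, U, V
  1-simplices (9): PU, PV, QR, QV, RV, ST, SV, TV, UV

Hence C_0 ≅ Z^7, C_1 ≅ Z^9.

∂_1: C_1 → C_0 is given by ∂[p,q] = [q] − [p].
This gives a 7×9 integer matrix of rank 6; reducing to Smith normal form yields diagonal entries (1,1,1,1,1,1).

Reading off H_k = ker ∂_k / im ∂_{k+1}:

  H_0: rank C_0 − rank ∂_1 = 7 − 6 = 1, and the invariant factors of ∂_1 are all 1, so H_0 ≅ Z.
  H_1: rank ker ∂_1 − rank ∂_2 = (9 − 6) − 0 = 3, and there is no ∂_2, so H_1 ≅ Z^3.

H_0 = Z,  H_1 = Z^3.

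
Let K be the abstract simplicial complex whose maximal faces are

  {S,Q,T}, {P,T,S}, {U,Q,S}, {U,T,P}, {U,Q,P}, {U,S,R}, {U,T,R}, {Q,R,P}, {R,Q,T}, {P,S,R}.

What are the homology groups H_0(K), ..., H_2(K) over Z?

Fix the vertex order P < Q < R < S < T < U and write every simplex with vertices in increasing order. Then dim K = 2 and the simplices of K are:

  0-simplices (6): P, Q, R, S, T, U
  1-simplices (15): PQ, PR, PS, PT, PU, QR, QS, QT, QU, RS, RT, RU, ST, SU, TU
  2-simplices (10): PQR, PQU, PRS, PST, PTU, QRT, QST, QSU, RSU, RTU

giving chain groups C_0 ≅ Z^6, C_1 ≅ Z^15, C_2 ≅ Z^10.

Boundary ∂_1: C_1 → C_0 sends each edge [p,q] (with p < q) to q − p.
The 6×15 boundary matrix has rank 5 and Smith normal form diag(1,1,1,1,1).

Boundary ∂_2: C_2 → C_1 maps a triangle to the signed sum of its edges. For instance
  ∂PQU = QU − PU + PQ,
  ∂RSU = SU − RU + RS.
This gives a 15×10 integer matrix of rank 10; reducing to Smith normal form yields diagonal entries (1,1,1,1,1,1,1,1,1,2).

Computing H_k = (kernel of ∂_k) / (image of ∂_{k+1}):

  H_0: rank C_0 − rank ∂_1 = 6 − 5 = 1, and the invariant factors of ∂_1 are all 1, so H_0 ≅ Z.
  H_1: rank ker ∂_1 − rank ∂_2 = (15 − 5) − 10 = 0, and ∂_2 has invariant factor 2 > 1, so H_1 ≅ Z/2Z.
  H_2: rank ker ∂_2 − rank ∂_3 = (10 − 10) − 0 = 0, and there is no ∂_3, so H_2 ≅ 0.

(K is a triangulation of the real projective plane RP^2.)

H_0 ≅ Z,  H_1 ≅ Z/2Z,  H_2 = 0.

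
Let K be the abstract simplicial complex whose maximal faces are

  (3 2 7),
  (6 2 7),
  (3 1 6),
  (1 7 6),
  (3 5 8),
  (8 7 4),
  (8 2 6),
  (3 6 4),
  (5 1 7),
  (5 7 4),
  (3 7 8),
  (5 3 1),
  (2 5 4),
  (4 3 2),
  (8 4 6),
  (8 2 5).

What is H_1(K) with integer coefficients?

Fix the vertex order 1 < 2 < 3 < 4 < 5 < 6 < 7 < 8 and write every simplex with vertices in increasing order. Then dim K = 2 and the simplices of K are:

  0-simplices (8): [1], [2], [3], [4], [5], [6], [7], [8]
  1-simplices (24): (24 of them)
  2-simplices (16): [1,3,5], [1,3,6], [1,5,7], [1,6,7], [2,3,4], [2,3,7], [2,4,5], [2,5,8], [2,6,7], [2,6,8], [3,4,6], [3,5,8], [3,7,8], [4,5,7], [4,6,8], [4,7,8]

giving chain groups C_0 ≅ Z^8, C_1 ≅ Z^24, C_2 ≅ Z^16.

∂_1: C_1 → C_0 is given by ∂[p,q] = [q] − [p]. For instance
  ∂[1,3] = [3] − [1].
The resulting 8×24 matrix has rank 7, and its Smith normal form has invariant factors (1,1,1,1,1,1,1).

The boundary map ∂_2: C_2 → C_1 sends each 2-simplex [p,q,r] to [q,r] − [p,r] + [p,q]. For instance
  ∂[4,6,8] = [6,8] − [4,8] + [4,6],
  ∂[2,4,5] = [4,5] − [2,5] + [2,4].
As a 24×16 matrix over Z this has rank 15, with invariant factors (1,1,1,1,1,1,1,1,1,1,1,1,1,1,1).

Now H_k = ker ∂_k / im ∂_{k+1}, so:

  H_1: rank ker ∂_1 − rank ∂_2 = (24 − 7) − 15 = 2, and the invariant factors of ∂_2 are all 1, so H_1 = Z^2.

(K is a triangulation of the torus T^2.)

H_1 = Z^2.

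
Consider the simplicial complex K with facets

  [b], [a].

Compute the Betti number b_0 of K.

b_0 = 2.

Fix the vertex order a < b and write every simplex with vertices in increasing order. Then dim K = 0 and the simplices of K are:

  0-simplices (2): a, b

giving chain groups C_0 ≅ Z^2.

Reading off H_k = ker ∂_k / im ∂_{k+1}:

  H_0: rank C_0 − rank ∂_1 = 2 − 0 = 2, and there is no ∂_1, so H_0 ≅ Z^2.

Hence the Betti numbers are b_0 = 2.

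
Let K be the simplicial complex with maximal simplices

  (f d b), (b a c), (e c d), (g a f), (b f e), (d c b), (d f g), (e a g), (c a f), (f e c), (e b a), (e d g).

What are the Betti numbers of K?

b_0 = 1, b_1 = 0, b_2 = 0.

Fix the vertex order a < b < c < d < e < f < g and write every simplex with vertices in increasing order. Then dim K = 2 and the simplices of K are:

  0-simplices (7): a, b, c, d, e, f, g
  1-simplices (18): ab, ac, ae, af, ag, bc, bd, be, bf, cd, ce, cf, de, df, dg, ef, eg, fg
  2-simplices (12): abc, abe, acf, aeg, afg, bcd, bdf, bef, cde, cef, deg, dfg

giving chain groups C_0 ≅ Z^7, C_1 ≅ Z^18, C_2 ≅ Z^12.

∂_1: C_1 → C_0 maps an edge to its endpoints' difference, ∂[p,q] = q − p. For instance
  ∂bc = c − b.
The resulting 7×18 matrix has rank 6, and its Smith normal form has invariant factors (1,1,1,1,1,1).

∂_2: C_2 → C_1 acts by ∂[p,q,r] = [q,r] − [p,r] + [p,q]. For instance
  ∂cef = ef − cf + ce,
  ∂bcd = cd − bd + bc.
The 18×12 boundary matrix has rank 12 and Smith normal form diag(1,1,1,1,1,1,1,1,1,1,1,2).

Computing H_k = (kernel of ∂_k) / (image of ∂_{k+1}):

  H_0: rank C_0 − rank ∂_1 = 7 − 6 = 1, and the invariant factors of ∂_1 are all 1, so H_0 ≅ Z.
  H_1: rank ker ∂_1 − rank ∂_2 = (18 − 6) − 12 = 0, and ∂_2 has invariant factor 2 > 1, so H_1 ≅ Z_2.
  H_2: rank ker ∂_2 − rank ∂_3 = (12 − 12) − 0 = 0, and there is no ∂_3, so H_2 ≅ 0.

As a check, the Euler characteristic is 7 − 18 + 12 = 1, which agrees with 1 − 0 + 0 = 1.

Hence the Betti numbers are b_0 = 1, b_1 = 0, b_2 = 0.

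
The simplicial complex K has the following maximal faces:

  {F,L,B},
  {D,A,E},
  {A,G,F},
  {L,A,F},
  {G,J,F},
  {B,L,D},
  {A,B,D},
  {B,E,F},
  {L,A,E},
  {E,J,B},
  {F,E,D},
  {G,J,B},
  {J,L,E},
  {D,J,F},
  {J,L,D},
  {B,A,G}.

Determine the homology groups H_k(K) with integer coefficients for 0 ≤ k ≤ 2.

H_0 = Z,  H_1 = Z^2,  H_2 = Z.

Order the vertices as A < B < D < E < F < G < J < L. Listing each simplex with vertices in this order, K has dimension 2 with simplices:

  0-simplices (8): A, B, D, E, F, G, J, L
  1-simplices (24): AB, AD, AE, AF, AG, AL, BD, BE, BF, BG, BJ, BL, DE, DF, DJ, DL, EF, EJ, EL, FG, FJ, FL, GJ, JL
  2-simplices (16): ABD, ABG, ADE, AEL, AFG, AFL, BDL, BEF, BEJ, BFL, BGJ, DEF, DFJ, DJL, EJL, FGJ

giving chain groups C_0 ≅ Z^8, C_1 ≅ Z^24, C_2 ≅ Z^16.

The boundary map ∂_1: C_1 → C_0 maps an edge to its endpoints' difference, ∂[p,q] = q − p.
The 8×24 boundary matrix has rank 7 and Smith normal form diag(1,1,1,1,1,1,1).

∂_2: C_2 → C_1 acts by ∂[p,q,r] = [q,r] − [p,r] + [p,q]. For instance
  ∂BGJ = GJ − BJ + BG,
  ∂ABD = BD − AD + AB.
The resulting 24×16 matrix has rank 15, and its Smith normal form has invariant factors (1,1,1,1,1,1,1,1,1,1,1,1,1,1,1).

From H_k ≅ ker(∂_k) / im(∂_{k+1}) we obtain:

  H_0: rank C_0 − rank ∂_1 = 8 − 7 = 1, and the invariant factors of ∂_1 are all 1, so H_0 ≅ Z.
  H_1: rank ker ∂_1 − rank ∂_2 = (24 − 7) − 15 = 2, and the invariant factors of ∂_2 are all 1, so H_1 ≅ Z^2.
  H_2: rank ker ∂_2 − rank ∂_3 = (16 − 15) − 0 = 1, and there is no ∂_3, so H_2 ≅ Z.

As a check, the Euler characteristic is 8 − 24 + 16 = 0, which agrees with 1 − 2 + 1 = 0.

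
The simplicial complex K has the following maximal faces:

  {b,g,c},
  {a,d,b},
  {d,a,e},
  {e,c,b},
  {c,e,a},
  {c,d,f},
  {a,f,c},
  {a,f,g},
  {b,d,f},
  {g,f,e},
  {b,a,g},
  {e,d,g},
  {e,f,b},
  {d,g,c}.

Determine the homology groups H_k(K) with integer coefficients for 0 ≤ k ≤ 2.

H_0 ≅ Z,  H_1 ≅ Z^2,  H_2 ≅ Z.

Take the total order a < b < c < d < e < f < g on the vertex set. Then K (dimension 2) consists of the simplices:

  0-simplices (7): a, b, c, d, e, f, g
  1-simplices (21): ab, ac, ad, ae, af, ag, bc, bd, be, bf, bg, cd, ce, cf, cg, de, df, dg, ef, eg, fg
  2-simplices (14): abd, abg, ace, acf, ade, afg, bce, bcg, bdf, bef, cdf, cdg, deg, efg

so the chain groups are C_0 ≅ Z^7, C_1 ≅ Z^21, C_2 ≅ Z^14.

∂_1: C_1 → C_0 maps an edge to its endpoints' difference, ∂[p,q] = q − p. For instance
  ∂ac = c − a.
As a 7×21 matrix over Z this has rank 6, with invariant factors (1,1,1,1,1,1).

Boundary ∂_2: C_2 → C_1 sends each 2-simplex [p,q,r] to [q,r] − [p,r] + [p,q]. For instance
  ∂bdf = df − bf + bd,
  ∂abd = bd − ad + ab.
The 21×14 boundary matrix has rank 13 and Smith normal form diag(1,1,1,1,1,1,1,1,1,1,1,1,1).

Now H_k = ker ∂_k / im ∂_{k+1}, so:

  H_0: rank C_0 − rank ∂_1 = 7 − 6 = 1, and the invariant factors of ∂_1 are all 1, so H_0 ≅ Z.
  H_1: rank ker ∂_1 − rank ∂_2 = (21 − 6) − 13 = 2, and the invariant factors of ∂_2 are all 1, so H_1 ≅ Z^2.
  H_2: rank ker ∂_2 − rank ∂_3 = (14 − 13) − 0 = 1, and there is no ∂_3, so H_2 ≅ Z.

As a check, the Euler characteristic is 7 − 21 + 14 = 0, which agrees with 1 − 2 + 1 = 0.
(K is a triangulation of the torus T^2.)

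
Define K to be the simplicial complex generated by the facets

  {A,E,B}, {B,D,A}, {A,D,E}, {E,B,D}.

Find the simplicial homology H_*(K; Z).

Order the vertices as A < B < D < E. Listing each simplex with vertices in this order, K has dimension 2 with simplices:

  0-simplices (4): A, B, D, E
  1-simplices (6): AB, AD, AE, BD, BE, DE
  2-simplices (4): ABD, ABE, ADE, BDE

Hence C_0 ≅ Z^4, C_1 ≅ Z^6, C_2 ≅ Z^4.

The boundary map ∂_1: C_1 → C_0 maps an edge to its endpoints' difference, ∂[p,q] = q − p. For instance
  ∂AD = D − A.
This gives a 4×6 integer matrix of rank 3; reducing to Smith normal form yields diagonal entries (1,1,1).

The boundary map ∂_2: C_2 → C_1 sends each 2-simplex [p,q,r] to [q,r] − [p,r] + [p,q]. For instance
  ∂ABD = BD − AD + AB,
  ∂ADE = DE − AE + AD.
This gives a 6×4 integer matrix of rank 3; reducing to Smith normal form yields diagonal entries (1,1,1).

Computing H_k = (kernel of ∂_k) / (image of ∂_{k+1}):

  H_0: rank C_0 − rank ∂_1 = 4 − 3 = 1, and the invariant factors of ∂_1 are all 1, so H_0 = Z.
  H_1: rank ker ∂_1 − rank ∂_2 = (6 − 3) − 3 = 0, and the invariant factors of ∂_2 are all 1, so H_1 = 0.
  H_2: rank ker ∂_2 − rank ∂_3 = (4 − 3) − 0 = 1, and there is no ∂_3, so H_2 = Z.

H_0 ≅ Z,  H_1 = 0,  H_2 ≅ Z.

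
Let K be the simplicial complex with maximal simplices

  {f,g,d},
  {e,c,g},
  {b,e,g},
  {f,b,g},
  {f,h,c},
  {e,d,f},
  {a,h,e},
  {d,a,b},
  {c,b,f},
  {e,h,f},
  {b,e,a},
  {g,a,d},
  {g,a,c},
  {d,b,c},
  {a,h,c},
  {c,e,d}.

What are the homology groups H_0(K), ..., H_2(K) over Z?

H_0 = Z,  H_1 = Z^2,  H_2 = Z.

We work with the vertex ordering a < b < c < d < e < f < g < h. The simplices of K, each written with vertices in increasing order, are:

  0-simplices (8): a, b, c, d, e, f, g, h
  1-simplices (24): ab, ac, ad, ae, ag, ah, bc, bd, be, bf, bg, cd, ce, cf, cg, ch, de, df, dg, ef, eg, eh, fg, fh
  2-simplices (16): abd, abe, acg, ach, adg, aeh, bcd, bcf, beg, bfg, cde, ceg, cfh, def, dfg, efh

so the chain groups are C_0 ≅ Z^8, C_1 ≅ Z^24, C_2 ≅ Z^16.

Boundary ∂_1: C_1 → C_0 maps an edge to its endpoints' difference, ∂[p,q] = q − p. For instance
  ∂bc = c − b.
As a 8×24 matrix over Z this has rank 7, with invariant factors (1,1,1,1,1,1,1).

Boundary ∂_2: C_2 → C_1 sends each 2-simplex [p,q,r] to [q,r] − [p,r] + [p,q]. For instance
  ∂dfg = fg − dg + df,
  ∂ceg = eg − cg + ce.
The 24×16 boundary matrix has rank 15 and Smith normal form diag(1,1,1,1,1,1,1,1,1,1,1,1,1,1,1).

Reading off H_k = ker ∂_k / im ∂_{k+1}:

  H_0: rank C_0 − rank ∂_1 = 8 − 7 = 1, and the invariant factors of ∂_1 are all 1, so H_0 = Z.
  H_1: rank ker ∂_1 − rank ∂_2 = (24 − 7) − 15 = 2, and the invariant factors of ∂_2 are all 1, so H_1 = Z^2.
  H_2: rank ker ∂_2 − rank ∂_3 = (16 − 15) − 0 = 1, and there is no ∂_3, so H_2 = Z.

As a check, the Euler characteristic is 8 − 24 + 16 = 0, which agrees with 1 − 2 + 1 = 0.
(K is a triangulation of the torus T^2.)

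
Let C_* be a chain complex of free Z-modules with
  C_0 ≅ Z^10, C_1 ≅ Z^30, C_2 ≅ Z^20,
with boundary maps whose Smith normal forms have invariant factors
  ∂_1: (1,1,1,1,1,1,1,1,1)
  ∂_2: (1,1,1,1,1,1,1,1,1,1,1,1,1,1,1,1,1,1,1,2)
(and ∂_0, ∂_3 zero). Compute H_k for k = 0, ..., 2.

H_0: b_0 = 10 − 0 − 9 = 1; torsion from ∂_1 factors > 1: none. So H_0 = Z.
H_1: b_1 = 30 − 9 − 20 = 1; torsion from ∂_2 factors > 1: [2]. So H_1 = Z ⊕ Z/2Z.
H_2: b_2 = 20 − 20 − 0 = 0; torsion from ∂_3 factors > 1: none. So H_2 = 0.

H_0 = Z,  H_1 = Z ⊕ Z/2Z,  H_2 = 0.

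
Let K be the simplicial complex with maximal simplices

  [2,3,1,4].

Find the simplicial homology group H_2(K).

We work with the vertex ordering 1 < 2 < 3 < 4. The simplices of K, each written with vertices in increasing order, are:

  0-simplices (4): [1], [2], [3], [4]
  1-simplices (6): [1,2], [1,3], [1,4], [2,3], [2,4], [3,4]
  2-simplices (4): [1,2,3], [1,2,4], [1,3,4], [2,3,4]
  3-simplices (1): [1,2,3,4]

so the chain groups are C_0 ≅ Z^4, C_1 ≅ Z^6, C_2 ≅ Z^4, C_3 ≅ Z^1.

Boundary ∂_1: C_1 → C_0 sends each edge [p,q] (with p < q) to q − p. For instance
  ∂[1,2] = [2] − [1].
The resulting 4×6 matrix has rank 3, and its Smith normal form has invariant factors (1,1,1).

The boundary map ∂_2: C_2 → C_1 maps a triangle to the signed sum of its edges. For instance
  ∂[1,3,4] = [3,4] − [1,4] + [1,3],
  ∂[2,3,4] = [3,4] − [2,4] + [2,3].
The resulting 6×4 matrix has rank 3, and its Smith normal form has invariant factors (1,1,1).

∂_3: C_3 → C_2 sends each 3-simplex σ to the alternating sum Σ_i (−1)^i (σ with its i-th vertex removed). For instance
  ∂[1,2,3,4] = [2,3,4] − [1,3,4] + [1,2,4] − [1,2,3].
The 4×1 boundary matrix has rank 1 and Smith normal form diag(1).

Reading off H_k = ker ∂_k / im ∂_{k+1}:

  H_2: rank ker ∂_2 − rank ∂_3 = (4 − 3) − 1 = 0, and the invariant factors of ∂_3 are all 1, so H_2 = 0.

(K is a triangulation of the 3-simplex.)

H_2 ≅ 0.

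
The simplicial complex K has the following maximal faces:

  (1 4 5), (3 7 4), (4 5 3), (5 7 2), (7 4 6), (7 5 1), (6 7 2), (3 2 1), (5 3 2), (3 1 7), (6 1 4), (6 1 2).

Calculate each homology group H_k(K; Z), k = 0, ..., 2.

Take the total order 1 < 2 < 3 < 4 < 5 < 6 < 7 on the vertex set. Then K (dimension 2) consists of the simplices:

  0-simplices (7): [1], [2], [3], [4], [5], [6], [7]
  1-simplices (18): [1,2], [1,3], [1,4], [1,5], [1,6], [1,7], [2,3], [2,5], [2,6], [2,7], [3,4], [3,5], [3,7], [4,5], [4,6], [4,7], [5,7], [6,7]
  2-simplices (12): [1,2,3], [1,2,6], [1,3,7], [1,4,5], [1,4,6], [1,5,7], [2,3,5], [2,5,7], [2,6,7], [3,4,5], [3,4,7], [4,6,7]

Hence C_0 ≅ Z^7, C_1 ≅ Z^18, C_2 ≅ Z^12.

Boundary ∂_1: C_1 → C_0 maps an edge to its endpoints' difference, ∂[p,q] = q − p. For instance
  ∂[3,4] = [4] − [3].
As a 7×18 matrix over Z this has rank 6, with invariant factors (1,1,1,1,1,1).

The boundary map ∂_2: C_2 → C_1 acts by ∂[p,q,r] = [q,r] − [p,r] + [p,q]. For instance
  ∂[3,4,5] = [4,5] − [3,5] + [3,4],
  ∂[2,6,7] = [6,7] − [2,7] + [2,6].
The 18×12 boundary matrix has rank 12 and Smith normal form diag(1,1,1,1,1,1,1,1,1,1,1,2).

From H_k ≅ ker(∂_k) / im(∂_{k+1}) we obtain:

  H_0: rank C_0 − rank ∂_1 = 7 − 6 = 1, and the invariant factors of ∂_1 are all 1, so H_0 = Z.
  H_1: rank ker ∂_1 − rank ∂_2 = (18 − 6) − 12 = 0, and ∂_2 has invariant factor 2 > 1, so H_1 = Z/2Z.
  H_2: rank ker ∂_2 − rank ∂_3 = (12 − 12) − 0 = 0, and there is no ∂_3, so H_2 = 0.

As a check, the Euler characteristic is 7 − 18 + 12 = 1, which agrees with 1 − 0 + 0 = 1.
(K is a triangulation of the real projective plane RP^2.)

H_0 ≅ Z,  H_1 ≅ Z/2Z,  H_2 = 0.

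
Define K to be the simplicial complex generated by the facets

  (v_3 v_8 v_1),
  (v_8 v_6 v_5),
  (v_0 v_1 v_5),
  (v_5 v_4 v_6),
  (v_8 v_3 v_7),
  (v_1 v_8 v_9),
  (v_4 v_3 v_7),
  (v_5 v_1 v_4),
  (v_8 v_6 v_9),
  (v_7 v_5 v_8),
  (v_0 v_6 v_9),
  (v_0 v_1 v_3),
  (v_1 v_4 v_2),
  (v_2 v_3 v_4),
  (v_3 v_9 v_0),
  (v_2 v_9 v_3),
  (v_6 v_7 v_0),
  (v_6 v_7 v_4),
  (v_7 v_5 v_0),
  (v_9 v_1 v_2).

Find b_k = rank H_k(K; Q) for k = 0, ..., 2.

We work with the vertex ordering v_0 < v_1 < v_2 < v_3 < v_4 < v_5 < v_6 < v_7 < v_8 < v_9. The simplices of K, each written with vertices in increasing order, are:

  0-simplices (10): [v_0], [v_1], [v_2], [v_3], [v_4], [v_5], [v_6], [v_7], [v_8], [v_9]
  1-simplices (30): (30 of them)
  2-simplices (20): (20 of them)

Hence C_0 ≅ Z^10, C_1 ≅ Z^30, C_2 ≅ Z^20.

The boundary map ∂_1: C_1 → C_0 sends each edge [p,q] (with p < q) to q − p.
The 10×30 boundary matrix has rank 9 and Smith normal form diag(1,1,1,1,1,1,1,1,1).

Boundary ∂_2: C_2 → C_1 maps a triangle to the signed sum of its edges. For instance
  ∂[v_0,v_1,v_3] = [v_1,v_3] − [v_0,v_3] + [v_0,v_1],
  ∂[v_1,v_4,v_5] = [v_4,v_5] − [v_1,v_5] + [v_1,v_4].
The 30×20 boundary matrix has rank 20 and Smith normal form diag(1,1,1,1,1,1,1,1,1,1,1,1,1,1,1,1,1,1,1,2).

Computing H_k = (kernel of ∂_k) / (image of ∂_{k+1}):

  H_0: rank C_0 − rank ∂_1 = 10 − 9 = 1, and the invariant factors of ∂_1 are all 1, so H_0 = Z.
  H_1: rank ker ∂_1 − rank ∂_2 = (30 − 9) − 20 = 1, and ∂_2 has invariant factor 2 > 1, so H_1 = Z ⊕ Z/2Z.
  H_2: rank ker ∂_2 − rank ∂_3 = (20 − 20) − 0 = 0, and there is no ∂_3, so H_2 = 0.

As a check, the Euler characteristic is 10 − 30 + 20 = 0, which agrees with 1 − 1 + 0 = 0.

Hence the Betti numbers are b_0 = 1, b_1 = 1, b_2 = 0.

b_0 = 1, b_1 = 1, b_2 = 0.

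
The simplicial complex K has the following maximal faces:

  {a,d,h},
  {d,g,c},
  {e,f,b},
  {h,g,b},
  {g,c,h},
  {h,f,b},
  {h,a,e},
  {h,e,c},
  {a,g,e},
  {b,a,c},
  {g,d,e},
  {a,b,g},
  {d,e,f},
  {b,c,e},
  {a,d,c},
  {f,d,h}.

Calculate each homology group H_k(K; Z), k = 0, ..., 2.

H_0 ≅ Z,  H_1 ≅ Z^2,  H_2 ≅ Z.

Order the vertices as a < b < c < d < e < f < g < h. Listing each simplex with vertices in this order, K has dimension 2 with simplices:

  0-simplices (8): a, b, c, d, e, f, g, h
  1-simplices (24): ab, ac, ad, ae, ag, ah, bc, be, bf, bg, bh, cd, ce, cg, ch, de, df, dg, dh, ef, eg, eh, fh, gh
  2-simplices (16): abc, abg, acd, adh, aeg, aeh, bce, bef, bfh, bgh, cdg, ceh, cgh, def, deg, dfh

so the chain groups are C_0 ≅ Z^8, C_1 ≅ Z^24, C_2 ≅ Z^16.

∂_1: C_1 → C_0 is given by ∂[p,q] = [q] − [p].
As a 8×24 matrix over Z this has rank 7, with invariant factors (1,1,1,1,1,1,1).

The boundary map ∂_2: C_2 → C_1 maps a triangle to the signed sum of its edges. For instance
  ∂aeh = eh − ah + ae,
  ∂abg = bg − ag + ab.
The resulting 24×16 matrix has rank 15, and its Smith normal form has invariant factors (1,1,1,1,1,1,1,1,1,1,1,1,1,1,1).

From H_k ≅ ker(∂_k) / im(∂_{k+1}) we obtain:

  H_0: rank C_0 − rank ∂_1 = 8 − 7 = 1, and the invariant factors of ∂_1 are all 1, so H_0 = Z.
  H_1: rank ker ∂_1 − rank ∂_2 = (24 − 7) − 15 = 2, and the invariant factors of ∂_2 are all 1, so H_1 = Z^2.
  H_2: rank ker ∂_2 − rank ∂_3 = (16 − 15) − 0 = 1, and there is no ∂_3, so H_2 = Z.

(K is a triangulation of the torus T^2.)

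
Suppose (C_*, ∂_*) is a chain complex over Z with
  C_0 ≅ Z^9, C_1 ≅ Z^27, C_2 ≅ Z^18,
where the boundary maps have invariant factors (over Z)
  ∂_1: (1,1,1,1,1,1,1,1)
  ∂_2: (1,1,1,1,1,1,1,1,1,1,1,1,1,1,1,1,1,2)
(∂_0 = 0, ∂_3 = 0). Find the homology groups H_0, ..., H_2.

H_0 = Z,  H_1 = Z ⊕ Z/2,  H_2 = 0.

H_0: b_0 = 9 − 0 − 8 = 1; torsion from ∂_1 factors > 1: none. So H_0 = Z.
H_1: b_1 = 27 − 8 − 18 = 1; torsion from ∂_2 factors > 1: [2]. So H_1 = Z ⊕ Z/2.
H_2: b_2 = 18 − 18 − 0 = 0; torsion from ∂_3 factors > 1: none. So H_2 = 0.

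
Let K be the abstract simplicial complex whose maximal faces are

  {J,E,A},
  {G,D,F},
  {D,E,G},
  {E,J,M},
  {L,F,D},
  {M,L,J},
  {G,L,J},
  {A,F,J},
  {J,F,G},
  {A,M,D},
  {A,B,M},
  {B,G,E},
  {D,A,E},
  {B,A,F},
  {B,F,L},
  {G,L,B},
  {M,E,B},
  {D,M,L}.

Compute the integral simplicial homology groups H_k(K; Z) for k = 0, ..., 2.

Take the total order A < B < D < E < F < G < J < L < M on the vertex set. Then K (dimension 2) consists of the simplices:

  0-simplices (9): A, B, D, E, F, G, J, L, M
  1-simplices (27): AB, AD, AE, AF, AJ, AM, BE, BF, BG, BL, BM, DE, DF, DG, DL, DM, EG, EJ, EM, FG, FJ, FL, GJ, GL, JL, JM, LM
  2-simplices (18): ABF, ABM, ADE, ADM, AEJ, AFJ, BEG, BEM, BFL, BGL, DEG, DFG, DFL, DLM, EJM, FGJ, GJL, JLM

Hence C_0 ≅ Z^9, C_1 ≅ Z^27, C_2 ≅ Z^18.

The boundary map ∂_1: C_1 → C_0 sends each edge [p,q] (with p < q) to q − p.
The 9×27 boundary matrix has rank 8 and Smith normal form diag(1,1,1,1,1,1,1,1).

∂_2: C_2 → C_1 sends each 2-simplex [p,q,r] to [q,r] − [p,r] + [p,q]. For instance
  ∂EJM = JM − EM + EJ,
  ∂DFG = FG − DG + DF.
The 27×18 boundary matrix has rank 18 and Smith normal form diag(1,1,1,1,1,1,1,1,1,1,1,1,1,1,1,1,1,2).

Reading off H_k = ker ∂_k / im ∂_{k+1}:

  H_0: rank C_0 − rank ∂_1 = 9 − 8 = 1, and the invariant factors of ∂_1 are all 1, so H_0 ≅ Z.
  H_1: rank ker ∂_1 − rank ∂_2 = (27 − 8) − 18 = 1, and ∂_2 has invariant factor 2 > 1, so H_1 ≅ Z ⊕ Z/2.
  H_2: rank ker ∂_2 − rank ∂_3 = (18 − 18) − 0 = 0, and there is no ∂_3, so H_2 ≅ 0.

As a check, the Euler characteristic is 9 − 27 + 18 = 0, which agrees with 1 − 1 + 0 = 0.
(K is a triangulation of the Klein bottle.)

H_0 ≅ Z,  H_1 ≅ Z ⊕ Z/2,  H_2 = 0.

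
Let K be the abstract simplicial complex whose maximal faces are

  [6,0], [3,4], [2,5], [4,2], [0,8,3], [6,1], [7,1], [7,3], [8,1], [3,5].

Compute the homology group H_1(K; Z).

K has 9 vertices, 12 edges, 1 triangle.
rank ∂_1 = 8, rank ∂_2 = 1 ⇒ b_1 = 12 − 8 − 1 = 3; all invariant factors of ∂_2 are 1 so no torsion. So H_1 = Z^3.

H_1 ≅ Z^3.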